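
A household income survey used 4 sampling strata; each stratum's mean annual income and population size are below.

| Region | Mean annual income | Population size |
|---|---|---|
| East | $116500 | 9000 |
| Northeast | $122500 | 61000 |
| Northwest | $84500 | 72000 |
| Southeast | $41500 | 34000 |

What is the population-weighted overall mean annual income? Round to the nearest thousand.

Σ Nₕ·x̄ₕ = 116500×9000 + 122500×61000 + 84500×72000 + 41500×34000
  = 16016000000
Σ Nₕ = 9000 + 61000 + 72000 + 34000 = 176000
Overall mean = 16016000000 / 176000 = 91000

91000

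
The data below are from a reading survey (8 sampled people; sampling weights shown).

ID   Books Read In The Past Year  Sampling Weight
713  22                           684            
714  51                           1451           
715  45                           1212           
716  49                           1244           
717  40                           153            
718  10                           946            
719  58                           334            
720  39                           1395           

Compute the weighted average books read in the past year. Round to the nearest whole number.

Weighted sum = 22×684 + 51×1451 + 45×1212 + 49×1244 + 40×153 + 10×946 + 58×334 + 39×1395
  = 15048 + 74001 + 54540 + 60956 + 6120 + 9460 + 19372 + 54405 = 293902
Sum of weights = 684 + 1451 + 1212 + 1244 + 153 + 946 + 334 + 1395 = 7419
Weighted mean = 293902 / 7419 = 39.614773

40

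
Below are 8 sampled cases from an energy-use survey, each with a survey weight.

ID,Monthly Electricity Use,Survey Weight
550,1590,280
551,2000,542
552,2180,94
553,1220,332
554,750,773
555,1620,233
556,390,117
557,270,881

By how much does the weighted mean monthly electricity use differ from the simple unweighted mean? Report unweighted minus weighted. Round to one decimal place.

213.2

Unweighted sum = 1590 + 2000 + 2180 + 1220 + 750 + 1620 + 390 + 270 = 10020
Unweighted mean = 10020 / 8 = 1252.5
Weighted sum = 1590×280 + 2000×542 + 2180×94 + 1220×332 + 750×773 + 1620×233 + 390×117 + 270×881
  = 445200 + 1084000 + 204920 + 405040 + 579750 + 377460 + 45630 + 237870 = 3379870
Sum of weights = 3252
Weighted mean = 3379870 / 3252 = 1039.3204
Difference (unweighted minus weighted) = 213.17958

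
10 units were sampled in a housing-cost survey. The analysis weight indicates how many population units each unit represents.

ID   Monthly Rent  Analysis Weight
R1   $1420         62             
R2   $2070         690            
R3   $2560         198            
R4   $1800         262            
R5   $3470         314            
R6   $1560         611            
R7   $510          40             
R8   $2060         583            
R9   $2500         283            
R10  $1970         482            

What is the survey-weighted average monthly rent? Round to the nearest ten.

2100

Weighted sum = 1420×62 + 2070×690 + 2560×198 + 1800×262 + 3470×314 + 1560×611 + 510×40 + 2060×583 + 2500×283 + 1970×482
  = 88040 + 1428300 + 506880 + 471600 + 1089580 + 953160 + 20400 + 1200980 + 707500 + 949540 = 7415980
Sum of weights = 62 + 690 + 198 + 262 + 314 + 611 + 40 + 583 + 283 + 482 = 3525
Weighted mean = 7415980 / 3525 = 2103.8241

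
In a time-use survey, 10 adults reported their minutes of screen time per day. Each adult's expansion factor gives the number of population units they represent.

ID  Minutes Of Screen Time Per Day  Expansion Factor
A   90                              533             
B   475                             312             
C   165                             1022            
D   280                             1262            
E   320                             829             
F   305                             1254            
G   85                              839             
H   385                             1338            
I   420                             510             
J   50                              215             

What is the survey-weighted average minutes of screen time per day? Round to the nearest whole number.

268

Weighted sum = 90×533 + 475×312 + 165×1022 + 280×1262 + 320×829 + 305×1254 + 85×839 + 385×1338 + 420×510 + 50×215
  = 47970 + 148200 + 168630 + 353360 + 265280 + 382470 + 71315 + 515130 + 214200 + 10750 = 2177305
Sum of weights = 533 + 312 + 1022 + 1262 + 829 + 1254 + 839 + 1338 + 510 + 215 = 8114
Weighted mean = 2177305 / 8114 = 268.33929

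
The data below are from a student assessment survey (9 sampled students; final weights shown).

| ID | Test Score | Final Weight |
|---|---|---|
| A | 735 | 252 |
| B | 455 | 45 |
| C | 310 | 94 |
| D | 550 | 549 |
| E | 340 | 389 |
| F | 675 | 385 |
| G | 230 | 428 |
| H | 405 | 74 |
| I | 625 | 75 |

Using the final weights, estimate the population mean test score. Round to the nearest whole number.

Weighted sum = 735×252 + 455×45 + 310×94 + 550×549 + 340×389 + 675×385 + 230×428 + 405×74 + 625×75
  = 1104205
Sum of weights = 252 + 45 + 94 + 549 + 389 + 385 + 428 + 74 + 75 = 2291
Weighted mean = 1104205 / 2291 = 481.97512

482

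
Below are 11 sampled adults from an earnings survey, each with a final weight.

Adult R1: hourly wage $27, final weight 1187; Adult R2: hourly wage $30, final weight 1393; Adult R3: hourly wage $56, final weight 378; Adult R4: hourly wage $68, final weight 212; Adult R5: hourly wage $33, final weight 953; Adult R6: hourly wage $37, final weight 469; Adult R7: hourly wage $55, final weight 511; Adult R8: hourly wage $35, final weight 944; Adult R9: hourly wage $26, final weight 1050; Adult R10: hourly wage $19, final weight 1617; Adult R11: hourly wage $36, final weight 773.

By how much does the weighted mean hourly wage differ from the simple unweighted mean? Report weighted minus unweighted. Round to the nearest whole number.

-6

Unweighted sum = 27 + 30 + 56 + 68 + 33 + 37 + 55 + 35 + 26 + 19 + 36 = 422
Unweighted mean = 422 / 11 = 38.363636
Weighted sum = 27×1187 + 30×1393 + 56×378 + 68×212 + 33×953 + 37×469 + 55×511 + 35×944 + 26×1050 + 19×1617 + 36×773
  = 32049 + 41790 + 21168 + 14416 + 31449 + 17353 + 28105 + 33040 + 27300 + 30723 + 27828 = 305221
Sum of weights = 9487
Weighted mean = 305221 / 9487 = 32.172552
Difference (weighted minus unweighted) = -6.1910845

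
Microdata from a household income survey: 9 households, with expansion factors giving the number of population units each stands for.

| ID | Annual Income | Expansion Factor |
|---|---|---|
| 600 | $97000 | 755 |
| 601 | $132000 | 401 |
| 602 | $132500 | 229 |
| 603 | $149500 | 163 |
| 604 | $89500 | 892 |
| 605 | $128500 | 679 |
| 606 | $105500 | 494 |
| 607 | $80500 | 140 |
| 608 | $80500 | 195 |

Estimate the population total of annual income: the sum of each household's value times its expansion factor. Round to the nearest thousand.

427048000

Weighted total = 427048000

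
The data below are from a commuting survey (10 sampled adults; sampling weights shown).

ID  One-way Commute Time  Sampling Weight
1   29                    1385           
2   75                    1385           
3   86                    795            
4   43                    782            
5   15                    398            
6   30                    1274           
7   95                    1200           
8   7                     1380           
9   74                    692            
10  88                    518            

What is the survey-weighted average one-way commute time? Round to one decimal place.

52.1

Weighted sum = 29×1385 + 75×1385 + 86×795 + 43×782 + 15×398 + 30×1274 + 95×1200 + 7×1380 + 74×692 + 88×518
  = 40165 + 103875 + 68370 + 33626 + 5970 + 38220 + 114000 + 9660 + 51208 + 45584 = 510678
Sum of weights = 1385 + 1385 + 795 + 782 + 398 + 1274 + 1200 + 1380 + 692 + 518 = 9809
Weighted mean = 510678 / 9809 = 52.062188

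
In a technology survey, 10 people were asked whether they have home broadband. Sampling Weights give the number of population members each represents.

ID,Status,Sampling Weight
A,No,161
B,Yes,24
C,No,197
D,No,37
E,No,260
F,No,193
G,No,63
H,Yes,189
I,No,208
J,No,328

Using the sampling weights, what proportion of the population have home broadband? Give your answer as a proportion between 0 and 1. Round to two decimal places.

0.13

Sum of weights for 'Yes' = 24 + 189 = 213
Total weight = 161 + 24 + 197 + 37 + 260 + 193 + 63 + 189 + 208 + 328 = 1660
Weighted proportion = 213 / 1660 = 0.12831325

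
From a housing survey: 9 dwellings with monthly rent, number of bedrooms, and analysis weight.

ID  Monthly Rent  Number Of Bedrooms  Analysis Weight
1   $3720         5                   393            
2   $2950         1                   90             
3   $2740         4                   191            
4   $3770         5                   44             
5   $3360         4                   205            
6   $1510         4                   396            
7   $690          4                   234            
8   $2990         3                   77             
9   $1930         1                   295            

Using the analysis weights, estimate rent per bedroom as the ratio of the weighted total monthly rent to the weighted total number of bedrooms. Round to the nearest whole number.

676

Σ wᵢ·y = 3720×393 + 2950×90 + 2740×191 + 3770×44 + 3360×205 + 1510×396 + 690×234 + 2990×77 + 1930×295
  = 1461960 + 265500 + 523340 + 165880 + 688800 + 597960 + 161460 + 230230 + 569350 = 4664480
Σ wᵢ·x = 5×393 + 1×90 + 4×191 + 5×44 + 4×205 + 4×396 + 4×234 + 3×77 + 1×295
  = 1965 + 90 + 764 + 220 + 820 + 1584 + 936 + 231 + 295 = 6905
Ratio = 4664480 / 6905 = 675.52209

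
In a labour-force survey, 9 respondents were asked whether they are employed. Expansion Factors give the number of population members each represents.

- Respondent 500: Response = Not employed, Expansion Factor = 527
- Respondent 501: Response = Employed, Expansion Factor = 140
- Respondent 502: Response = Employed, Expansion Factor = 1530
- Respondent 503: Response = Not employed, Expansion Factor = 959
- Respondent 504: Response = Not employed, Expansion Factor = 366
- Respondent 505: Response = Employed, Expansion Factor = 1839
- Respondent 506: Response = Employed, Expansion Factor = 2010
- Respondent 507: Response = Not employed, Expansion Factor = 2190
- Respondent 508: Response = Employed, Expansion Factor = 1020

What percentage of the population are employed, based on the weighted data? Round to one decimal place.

61.8

Sum of weights for 'Employed' = 140 + 1530 + 1839 + 2010 + 1020 = 6539
Total weight = 527 + 140 + 1530 + 959 + 366 + 1839 + 2010 + 2190 + 1020 = 10581
Weighted proportion = 6539 / 10581 = 0.61799452 → 61.799452%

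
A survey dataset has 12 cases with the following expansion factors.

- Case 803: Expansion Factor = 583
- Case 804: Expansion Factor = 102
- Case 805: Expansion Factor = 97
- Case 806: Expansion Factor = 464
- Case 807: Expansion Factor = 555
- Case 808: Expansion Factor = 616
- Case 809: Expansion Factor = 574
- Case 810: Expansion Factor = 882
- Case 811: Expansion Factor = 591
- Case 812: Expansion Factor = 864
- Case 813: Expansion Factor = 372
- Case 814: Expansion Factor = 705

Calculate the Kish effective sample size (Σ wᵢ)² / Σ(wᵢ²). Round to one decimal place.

Σ wᵢ = 6405
Σ wᵢ² = 4101065
n_eff = 6405² / 4101065 = 41024025 / 4101065 = 10.003261

10.0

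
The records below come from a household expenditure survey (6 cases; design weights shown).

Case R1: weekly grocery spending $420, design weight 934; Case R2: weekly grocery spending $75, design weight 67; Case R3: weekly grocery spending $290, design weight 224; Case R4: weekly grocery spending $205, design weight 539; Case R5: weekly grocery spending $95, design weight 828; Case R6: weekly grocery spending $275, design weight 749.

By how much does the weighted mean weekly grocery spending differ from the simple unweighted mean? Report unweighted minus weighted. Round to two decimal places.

-29.96

Unweighted sum = 1360
Unweighted mean = 1360 / 6 = 226.66667
Weighted sum = 420×934 + 75×67 + 290×224 + 205×539 + 95×828 + 275×749
  = 857395
Sum of weights = 3341
Weighted mean = 857395 / 3341 = 256.62826
Difference (unweighted minus weighted) = -29.961588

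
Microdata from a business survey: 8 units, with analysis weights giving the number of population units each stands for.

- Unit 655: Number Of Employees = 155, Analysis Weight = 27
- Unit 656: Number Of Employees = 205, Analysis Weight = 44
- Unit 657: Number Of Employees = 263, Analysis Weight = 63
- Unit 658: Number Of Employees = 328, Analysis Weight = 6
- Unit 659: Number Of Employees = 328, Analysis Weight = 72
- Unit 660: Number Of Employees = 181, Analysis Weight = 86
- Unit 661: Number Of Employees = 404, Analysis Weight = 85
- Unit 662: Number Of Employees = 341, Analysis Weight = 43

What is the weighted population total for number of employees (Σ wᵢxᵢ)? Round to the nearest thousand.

120000

Weighted total = 155×27 + 205×44 + 263×63 + 328×6 + 328×72 + 181×86 + 404×85 + 341×43
  = 119927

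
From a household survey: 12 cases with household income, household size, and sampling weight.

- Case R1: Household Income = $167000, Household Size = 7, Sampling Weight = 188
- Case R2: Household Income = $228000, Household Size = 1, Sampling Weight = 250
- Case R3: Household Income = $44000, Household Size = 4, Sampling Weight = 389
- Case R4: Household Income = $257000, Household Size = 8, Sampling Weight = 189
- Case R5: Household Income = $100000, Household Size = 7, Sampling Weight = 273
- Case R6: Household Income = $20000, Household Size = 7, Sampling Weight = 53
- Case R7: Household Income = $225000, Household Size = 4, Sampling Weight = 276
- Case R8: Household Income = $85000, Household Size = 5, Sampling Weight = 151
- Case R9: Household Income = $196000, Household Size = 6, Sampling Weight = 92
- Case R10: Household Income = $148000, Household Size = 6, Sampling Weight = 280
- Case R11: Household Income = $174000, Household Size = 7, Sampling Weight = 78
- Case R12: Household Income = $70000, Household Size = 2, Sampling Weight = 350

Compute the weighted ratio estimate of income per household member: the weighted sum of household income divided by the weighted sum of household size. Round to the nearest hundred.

29000

Σ wᵢ·y = 354924000
Σ wᵢ·x = 7×188 + 1×250 + 4×389 + 8×189 + 7×273 + 7×53 + 4×276 + 5×151 + 6×92 + 6×280 + 7×78 + 2×350
  = 12253
Ratio = 354924000 / 12253 = 28966.294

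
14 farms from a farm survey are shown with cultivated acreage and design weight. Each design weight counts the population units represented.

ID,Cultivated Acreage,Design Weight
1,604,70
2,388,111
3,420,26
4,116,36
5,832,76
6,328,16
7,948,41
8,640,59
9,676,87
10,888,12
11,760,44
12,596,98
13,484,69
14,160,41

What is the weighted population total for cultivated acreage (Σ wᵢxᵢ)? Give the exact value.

446824

Weighted total = 446824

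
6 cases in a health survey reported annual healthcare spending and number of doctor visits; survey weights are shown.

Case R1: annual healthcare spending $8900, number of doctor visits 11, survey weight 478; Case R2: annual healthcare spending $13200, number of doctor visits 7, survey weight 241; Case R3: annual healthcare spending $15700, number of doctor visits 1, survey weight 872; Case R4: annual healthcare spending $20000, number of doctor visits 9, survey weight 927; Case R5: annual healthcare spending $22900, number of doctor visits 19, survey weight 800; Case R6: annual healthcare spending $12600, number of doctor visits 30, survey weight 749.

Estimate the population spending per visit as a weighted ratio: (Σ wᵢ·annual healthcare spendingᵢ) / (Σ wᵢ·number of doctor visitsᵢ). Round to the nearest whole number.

1253

Σ wᵢ·y = 8900×478 + 13200×241 + 15700×872 + 20000×927 + 22900×800 + 12600×749
  = 67423200
Σ wᵢ·x = 53830
Ratio = 67423200 / 53830 = 1252.5209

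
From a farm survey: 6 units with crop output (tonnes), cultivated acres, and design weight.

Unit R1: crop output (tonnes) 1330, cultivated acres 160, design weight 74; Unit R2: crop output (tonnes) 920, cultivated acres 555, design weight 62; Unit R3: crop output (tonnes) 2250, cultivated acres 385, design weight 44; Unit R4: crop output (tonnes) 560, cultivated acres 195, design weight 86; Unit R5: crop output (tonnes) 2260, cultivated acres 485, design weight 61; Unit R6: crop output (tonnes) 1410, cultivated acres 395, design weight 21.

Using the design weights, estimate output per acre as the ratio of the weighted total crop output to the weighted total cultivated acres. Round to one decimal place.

Σ wᵢ·y = 1330×74 + 920×62 + 2250×44 + 560×86 + 2260×61 + 1410×21
  = 98420 + 57040 + 99000 + 48160 + 137860 + 29610 = 470090
Σ wᵢ·x = 160×74 + 555×62 + 385×44 + 195×86 + 485×61 + 395×21
  = 11840 + 34410 + 16940 + 16770 + 29585 + 8295 = 117840
Ratio = 470090 / 117840 = 3.9892227

4.0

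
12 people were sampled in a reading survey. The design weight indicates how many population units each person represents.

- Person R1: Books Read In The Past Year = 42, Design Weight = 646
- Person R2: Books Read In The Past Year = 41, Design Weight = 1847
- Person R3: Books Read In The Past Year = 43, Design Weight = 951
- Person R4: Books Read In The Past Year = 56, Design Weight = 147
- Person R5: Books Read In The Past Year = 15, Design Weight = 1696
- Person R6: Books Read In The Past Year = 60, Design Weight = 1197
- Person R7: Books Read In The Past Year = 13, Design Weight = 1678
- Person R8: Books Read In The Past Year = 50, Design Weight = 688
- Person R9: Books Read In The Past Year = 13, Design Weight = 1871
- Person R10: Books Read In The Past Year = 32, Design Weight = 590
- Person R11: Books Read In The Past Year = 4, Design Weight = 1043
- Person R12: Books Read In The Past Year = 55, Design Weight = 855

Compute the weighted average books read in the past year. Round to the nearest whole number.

30

Weighted sum = 399858
Sum of weights = 13209
Weighted mean = 399858 / 13209 = 30.271633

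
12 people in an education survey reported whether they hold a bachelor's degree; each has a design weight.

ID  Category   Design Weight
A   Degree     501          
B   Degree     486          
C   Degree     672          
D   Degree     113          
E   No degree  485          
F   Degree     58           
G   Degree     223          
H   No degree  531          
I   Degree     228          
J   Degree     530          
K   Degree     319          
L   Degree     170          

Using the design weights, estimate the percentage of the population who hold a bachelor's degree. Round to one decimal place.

76.5

Sum of weights for 'Degree' = 501 + 486 + 672 + 113 + 58 + 223 + 228 + 530 + 319 + 170 = 3300
Total weight = 501 + 486 + 672 + 113 + 485 + 58 + 223 + 531 + 228 + 530 + 319 + 170 = 4316
Weighted proportion = 3300 / 4316 = 0.76459685 → 76.459685%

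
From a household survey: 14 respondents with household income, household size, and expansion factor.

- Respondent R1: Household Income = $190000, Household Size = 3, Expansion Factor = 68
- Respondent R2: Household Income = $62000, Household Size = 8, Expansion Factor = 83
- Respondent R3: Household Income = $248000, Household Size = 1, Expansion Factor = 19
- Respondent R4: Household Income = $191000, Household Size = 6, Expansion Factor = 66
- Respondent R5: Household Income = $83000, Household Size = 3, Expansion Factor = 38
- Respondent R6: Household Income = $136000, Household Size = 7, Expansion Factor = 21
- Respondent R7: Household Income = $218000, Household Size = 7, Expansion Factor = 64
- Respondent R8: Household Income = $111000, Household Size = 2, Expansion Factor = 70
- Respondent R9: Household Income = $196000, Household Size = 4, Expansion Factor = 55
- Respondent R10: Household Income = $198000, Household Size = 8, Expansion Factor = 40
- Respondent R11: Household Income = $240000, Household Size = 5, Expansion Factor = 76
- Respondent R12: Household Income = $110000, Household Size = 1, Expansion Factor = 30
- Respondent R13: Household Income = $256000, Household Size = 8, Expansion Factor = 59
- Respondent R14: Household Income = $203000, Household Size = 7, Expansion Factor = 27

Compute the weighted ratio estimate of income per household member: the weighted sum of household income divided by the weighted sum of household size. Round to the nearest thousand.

Σ wᵢ·y = 123941000
Σ wᵢ·x = 3743
Ratio = 123941000 / 3743 = 33112.744

33000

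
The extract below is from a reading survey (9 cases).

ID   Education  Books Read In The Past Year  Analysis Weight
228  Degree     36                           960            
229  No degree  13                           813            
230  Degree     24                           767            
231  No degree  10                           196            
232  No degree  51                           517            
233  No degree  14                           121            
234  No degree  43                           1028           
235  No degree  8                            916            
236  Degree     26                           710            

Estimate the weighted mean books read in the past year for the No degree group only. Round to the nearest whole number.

No degree rows: 229, 231, 232, 233, 234, 235
Weighted sum = 13×813 + 10×196 + 51×517 + 14×121 + 43×1028 + 8×916
  = 10569 + 1960 + 26367 + 1694 + 44204 + 7328 = 92122
Sum of weights = 813 + 196 + 517 + 121 + 1028 + 916 = 3591
Weighted mean = 92122 / 3591 = 25.653578

26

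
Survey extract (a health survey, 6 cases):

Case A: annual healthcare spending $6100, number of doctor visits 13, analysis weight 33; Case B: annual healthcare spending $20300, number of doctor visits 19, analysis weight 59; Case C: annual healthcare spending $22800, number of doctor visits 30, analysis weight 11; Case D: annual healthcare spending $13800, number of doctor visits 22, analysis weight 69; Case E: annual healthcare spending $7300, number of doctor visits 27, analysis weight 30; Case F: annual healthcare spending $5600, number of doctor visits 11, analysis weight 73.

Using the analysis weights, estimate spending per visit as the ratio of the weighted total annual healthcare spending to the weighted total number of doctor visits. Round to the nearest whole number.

645

Σ wᵢ·y = 6100×33 + 20300×59 + 22800×11 + 13800×69 + 7300×30 + 5600×73
  = 201300 + 1197700 + 250800 + 952200 + 219000 + 408800 = 3229800
Σ wᵢ·x = 13×33 + 19×59 + 30×11 + 22×69 + 27×30 + 11×73
  = 429 + 1121 + 330 + 1518 + 810 + 803 = 5011
Ratio = 3229800 / 5011 = 644.54201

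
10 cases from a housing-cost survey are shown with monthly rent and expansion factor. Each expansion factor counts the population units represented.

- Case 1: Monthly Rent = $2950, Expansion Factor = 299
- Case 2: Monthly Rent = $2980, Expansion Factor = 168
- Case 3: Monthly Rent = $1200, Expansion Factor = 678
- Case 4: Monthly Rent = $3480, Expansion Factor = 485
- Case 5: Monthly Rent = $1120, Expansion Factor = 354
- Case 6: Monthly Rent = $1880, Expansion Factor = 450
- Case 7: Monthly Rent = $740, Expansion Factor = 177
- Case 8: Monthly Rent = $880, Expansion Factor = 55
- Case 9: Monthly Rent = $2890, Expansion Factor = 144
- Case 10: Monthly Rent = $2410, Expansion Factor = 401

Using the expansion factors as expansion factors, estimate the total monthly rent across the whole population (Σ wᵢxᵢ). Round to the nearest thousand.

6689000

Weighted total = 2950×299 + 2980×168 + 1200×678 + 3480×485 + 1120×354 + 1880×450 + 740×177 + 880×55 + 2890×144 + 2410×401
  = 6688520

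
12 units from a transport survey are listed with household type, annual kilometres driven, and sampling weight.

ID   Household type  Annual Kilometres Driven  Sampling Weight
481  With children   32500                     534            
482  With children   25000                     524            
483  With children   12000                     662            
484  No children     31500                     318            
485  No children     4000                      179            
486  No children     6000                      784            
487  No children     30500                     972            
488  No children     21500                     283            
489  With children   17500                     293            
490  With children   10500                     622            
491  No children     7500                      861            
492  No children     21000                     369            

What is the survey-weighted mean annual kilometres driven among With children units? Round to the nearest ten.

With children rows: 481, 482, 483, 489, 490
Weighted sum = 32500×534 + 25000×524 + 12000×662 + 17500×293 + 10500×622
  = 17355000 + 13100000 + 7944000 + 5127500 + 6531000 = 50057500
Sum of weights = 534 + 524 + 662 + 293 + 622 = 2635
Weighted mean = 50057500 / 2635 = 18997.154

19000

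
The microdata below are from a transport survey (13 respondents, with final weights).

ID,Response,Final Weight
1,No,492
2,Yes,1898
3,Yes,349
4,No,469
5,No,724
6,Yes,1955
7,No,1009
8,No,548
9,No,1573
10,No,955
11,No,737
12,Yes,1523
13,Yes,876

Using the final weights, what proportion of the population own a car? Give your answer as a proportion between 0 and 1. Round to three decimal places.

0.504

Sum of weights for 'Yes' = 1898 + 349 + 1955 + 1523 + 876 = 6601
Total weight = 13108
Weighted proportion = 6601 / 13108 = 0.5035856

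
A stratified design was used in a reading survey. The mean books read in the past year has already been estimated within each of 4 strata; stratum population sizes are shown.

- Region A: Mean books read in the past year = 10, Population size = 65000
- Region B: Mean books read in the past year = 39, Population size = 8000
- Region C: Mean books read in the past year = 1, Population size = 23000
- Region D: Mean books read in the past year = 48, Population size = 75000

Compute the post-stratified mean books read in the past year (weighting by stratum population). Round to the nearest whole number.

Σ Nₕ·x̄ₕ = 10×65000 + 39×8000 + 1×23000 + 48×75000
  = 4585000
Σ Nₕ = 65000 + 8000 + 23000 + 75000 = 171000
Overall mean = 4585000 / 171000 = 26.812865

27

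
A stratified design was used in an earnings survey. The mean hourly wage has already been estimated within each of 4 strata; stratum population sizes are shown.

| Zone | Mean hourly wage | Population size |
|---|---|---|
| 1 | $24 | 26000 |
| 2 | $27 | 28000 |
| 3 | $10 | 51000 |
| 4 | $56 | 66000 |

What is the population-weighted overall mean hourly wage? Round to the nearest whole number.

Σ Nₕ·x̄ₕ = 24×26000 + 27×28000 + 10×51000 + 56×66000
  = 5586000
Σ Nₕ = 26000 + 28000 + 51000 + 66000 = 171000
Overall mean = 5586000 / 171000 = 32.666667

33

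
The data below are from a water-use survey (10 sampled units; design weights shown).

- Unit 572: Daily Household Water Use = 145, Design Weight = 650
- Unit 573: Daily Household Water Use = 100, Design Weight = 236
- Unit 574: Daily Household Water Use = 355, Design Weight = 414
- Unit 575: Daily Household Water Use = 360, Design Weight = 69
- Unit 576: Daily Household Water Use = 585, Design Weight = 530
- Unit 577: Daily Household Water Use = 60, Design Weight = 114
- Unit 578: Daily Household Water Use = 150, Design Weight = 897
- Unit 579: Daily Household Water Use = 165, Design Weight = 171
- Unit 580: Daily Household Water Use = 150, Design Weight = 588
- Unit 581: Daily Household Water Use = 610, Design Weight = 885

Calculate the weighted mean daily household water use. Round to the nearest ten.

Weighted sum = 145×650 + 100×236 + 355×414 + 360×69 + 585×530 + 60×114 + 150×897 + 165×171 + 150×588 + 610×885
  = 1397365
Sum of weights = 650 + 236 + 414 + 69 + 530 + 114 + 897 + 171 + 588 + 885 = 4554
Weighted mean = 1397365 / 4554 = 306.84343

310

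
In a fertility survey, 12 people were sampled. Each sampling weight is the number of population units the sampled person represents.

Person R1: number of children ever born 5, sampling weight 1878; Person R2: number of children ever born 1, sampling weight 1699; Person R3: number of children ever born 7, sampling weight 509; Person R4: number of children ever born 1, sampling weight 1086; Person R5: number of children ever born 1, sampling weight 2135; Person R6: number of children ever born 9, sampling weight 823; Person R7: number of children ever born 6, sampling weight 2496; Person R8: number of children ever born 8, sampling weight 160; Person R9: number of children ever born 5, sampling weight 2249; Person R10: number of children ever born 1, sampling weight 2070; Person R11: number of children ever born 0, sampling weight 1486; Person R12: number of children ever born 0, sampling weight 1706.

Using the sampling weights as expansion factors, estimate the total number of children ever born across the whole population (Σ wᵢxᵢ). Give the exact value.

54851

Weighted total = 5×1878 + 1×1699 + 7×509 + 1×1086 + 1×2135 + 9×823 + 6×2496 + 8×160 + 5×2249 + 1×2070 + 0×1486 + 0×1706
  = 9390 + 1699 + 3563 + 1086 + 2135 + 7407 + 14976 + 1280 + 11245 + 2070 + 0 + 0 = 54851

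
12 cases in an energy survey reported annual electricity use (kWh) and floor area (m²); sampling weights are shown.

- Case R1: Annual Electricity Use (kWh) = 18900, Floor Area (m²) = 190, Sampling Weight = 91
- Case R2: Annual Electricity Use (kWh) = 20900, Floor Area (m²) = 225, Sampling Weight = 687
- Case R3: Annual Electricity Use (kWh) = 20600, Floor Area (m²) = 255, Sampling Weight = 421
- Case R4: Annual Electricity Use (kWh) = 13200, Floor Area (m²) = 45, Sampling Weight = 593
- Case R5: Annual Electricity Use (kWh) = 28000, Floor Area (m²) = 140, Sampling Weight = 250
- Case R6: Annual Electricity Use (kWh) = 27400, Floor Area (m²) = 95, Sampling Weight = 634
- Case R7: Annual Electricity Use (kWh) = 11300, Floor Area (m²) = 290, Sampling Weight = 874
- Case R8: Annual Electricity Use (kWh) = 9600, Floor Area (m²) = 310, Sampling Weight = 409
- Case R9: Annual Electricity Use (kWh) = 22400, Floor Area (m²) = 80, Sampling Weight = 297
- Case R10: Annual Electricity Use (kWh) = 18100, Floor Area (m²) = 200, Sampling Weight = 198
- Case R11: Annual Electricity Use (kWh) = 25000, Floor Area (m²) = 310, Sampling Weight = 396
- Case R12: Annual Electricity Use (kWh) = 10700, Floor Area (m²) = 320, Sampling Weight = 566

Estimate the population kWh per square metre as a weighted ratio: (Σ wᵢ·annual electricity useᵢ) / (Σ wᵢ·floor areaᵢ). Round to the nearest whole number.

Σ wᵢ·y = 96945400
Σ wᵢ·x = 1148625
Ratio = 96945400 / 1148625 = 84.401262

84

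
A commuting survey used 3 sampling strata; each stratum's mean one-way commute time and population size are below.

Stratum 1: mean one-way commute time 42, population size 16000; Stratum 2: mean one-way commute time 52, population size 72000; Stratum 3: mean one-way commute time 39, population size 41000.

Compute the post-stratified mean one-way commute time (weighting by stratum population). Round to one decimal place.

Σ Nₕ·x̄ₕ = 42×16000 + 52×72000 + 39×41000
  = 672000 + 3744000 + 1599000 = 6015000
Σ Nₕ = 16000 + 72000 + 41000 = 129000
Overall mean = 6015000 / 129000 = 46.627907

46.6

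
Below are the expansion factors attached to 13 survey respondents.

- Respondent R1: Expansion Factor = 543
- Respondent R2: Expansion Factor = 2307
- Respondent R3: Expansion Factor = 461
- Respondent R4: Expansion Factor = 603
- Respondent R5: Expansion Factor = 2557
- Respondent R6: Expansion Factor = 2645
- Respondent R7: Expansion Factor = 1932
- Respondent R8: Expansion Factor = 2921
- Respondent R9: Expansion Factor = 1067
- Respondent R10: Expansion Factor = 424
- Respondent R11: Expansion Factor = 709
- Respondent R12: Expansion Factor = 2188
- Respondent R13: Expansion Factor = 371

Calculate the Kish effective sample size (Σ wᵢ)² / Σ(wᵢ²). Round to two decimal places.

Σ wᵢ = 18728
Σ wᵢ² = 38738298
n_eff = 18728² / 38738298 = 350737984 / 38738298 = 9.054037

9.05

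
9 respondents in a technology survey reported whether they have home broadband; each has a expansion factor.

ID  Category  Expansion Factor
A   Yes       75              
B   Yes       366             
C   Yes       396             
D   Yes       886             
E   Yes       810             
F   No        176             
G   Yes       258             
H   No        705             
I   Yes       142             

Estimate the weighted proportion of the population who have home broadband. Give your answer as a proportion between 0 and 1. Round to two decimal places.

Sum of weights for 'Yes' = 75 + 366 + 396 + 886 + 810 + 258 + 142 = 2933
Total weight = 3814
Weighted proportion = 2933 / 3814 = 0.76900891

0.77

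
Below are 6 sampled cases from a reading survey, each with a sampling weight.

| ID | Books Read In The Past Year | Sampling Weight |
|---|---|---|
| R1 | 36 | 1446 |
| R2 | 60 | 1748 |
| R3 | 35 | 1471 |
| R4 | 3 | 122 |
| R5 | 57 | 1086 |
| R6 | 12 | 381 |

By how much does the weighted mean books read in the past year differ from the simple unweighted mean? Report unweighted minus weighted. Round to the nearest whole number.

Unweighted sum = 36 + 60 + 35 + 3 + 57 + 12 = 203
Unweighted mean = 203 / 6 = 33.833333
Weighted sum = 36×1446 + 60×1748 + 35×1471 + 3×122 + 57×1086 + 12×381
  = 52056 + 104880 + 51485 + 366 + 61902 + 4572 = 275261
Sum of weights = 6254
Weighted mean = 275261 / 6254 = 44.013591
Difference (unweighted minus weighted) = -10.180258

-10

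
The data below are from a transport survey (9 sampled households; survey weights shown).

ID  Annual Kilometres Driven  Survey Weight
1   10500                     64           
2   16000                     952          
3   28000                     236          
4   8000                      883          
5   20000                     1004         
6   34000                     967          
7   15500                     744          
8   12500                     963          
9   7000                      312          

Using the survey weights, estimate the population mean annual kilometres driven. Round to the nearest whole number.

17680

Weighted sum = 10500×64 + 16000×952 + 28000×236 + 8000×883 + 20000×1004 + 34000×967 + 15500×744 + 12500×963 + 7000×312
  = 672000 + 15232000 + 6608000 + 7064000 + 20080000 + 32878000 + 11532000 + 12037500 + 2184000 = 108287500
Sum of weights = 64 + 952 + 236 + 883 + 1004 + 967 + 744 + 963 + 312 = 6125
Weighted mean = 108287500 / 6125 = 17679.592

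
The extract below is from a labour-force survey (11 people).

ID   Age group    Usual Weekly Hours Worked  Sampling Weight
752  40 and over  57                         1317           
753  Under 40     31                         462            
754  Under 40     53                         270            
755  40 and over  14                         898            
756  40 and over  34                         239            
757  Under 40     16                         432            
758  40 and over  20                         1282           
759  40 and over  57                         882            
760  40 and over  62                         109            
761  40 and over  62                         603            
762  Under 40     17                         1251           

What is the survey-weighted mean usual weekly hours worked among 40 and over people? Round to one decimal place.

40.5

40 and over rows: 752, 755, 756, 758, 759, 760, 761
Weighted sum = 215825
Sum of weights = 5330
Weighted mean = 215825 / 5330 = 40.492495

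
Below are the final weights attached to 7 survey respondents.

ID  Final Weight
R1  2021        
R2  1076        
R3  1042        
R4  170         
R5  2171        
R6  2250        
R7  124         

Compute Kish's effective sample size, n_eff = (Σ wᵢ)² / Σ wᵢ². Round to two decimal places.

4.85

Σ wᵢ = 2021 + 1076 + 1042 + 170 + 2171 + 2250 + 124 = 8854
Σ wᵢ² = 4084441 + 1157776 + 1085764 + 28900 + 4713241 + 5062500 + 15376 = 16147998
n_eff = 8854² / 16147998 = 78393316 / 16147998 = 4.8546771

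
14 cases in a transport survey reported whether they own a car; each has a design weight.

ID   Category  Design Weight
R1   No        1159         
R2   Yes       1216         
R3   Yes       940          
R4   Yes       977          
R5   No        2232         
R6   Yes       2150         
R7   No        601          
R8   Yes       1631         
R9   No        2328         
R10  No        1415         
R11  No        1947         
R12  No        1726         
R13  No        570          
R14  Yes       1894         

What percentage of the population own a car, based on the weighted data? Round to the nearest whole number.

Sum of weights for 'Yes' = 1216 + 940 + 977 + 2150 + 1631 + 1894 = 8808
Total weight = 20786
Weighted proportion = 8808 / 20786 = 0.42374675 → 42.374675%

42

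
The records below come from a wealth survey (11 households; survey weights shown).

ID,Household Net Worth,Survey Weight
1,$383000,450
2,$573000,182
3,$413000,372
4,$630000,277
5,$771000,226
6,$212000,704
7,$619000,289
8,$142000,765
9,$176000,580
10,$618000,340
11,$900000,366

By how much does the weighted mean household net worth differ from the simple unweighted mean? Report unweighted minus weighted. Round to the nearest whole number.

86143

Unweighted sum = 5437000
Unweighted mean = 5437000 / 11 = 494272.73
Weighted sum = 383000×450 + 573000×182 + 413000×372 + 630000×277 + 771000×226 + 212000×704 + 619000×289 + 142000×765 + 176000×580 + 618000×340 + 900000×366
  = 172350000 + 104286000 + 153636000 + 174510000 + 174246000 + 149248000 + 178891000 + 108630000 + 102080000 + 210120000 + 329400000 = 1857397000
Sum of weights = 450 + 182 + 372 + 277 + 226 + 704 + 289 + 765 + 580 + 340 + 366 = 4551
Weighted mean = 1857397000 / 4551 = 408129.42
Difference (unweighted minus weighted) = 86143.305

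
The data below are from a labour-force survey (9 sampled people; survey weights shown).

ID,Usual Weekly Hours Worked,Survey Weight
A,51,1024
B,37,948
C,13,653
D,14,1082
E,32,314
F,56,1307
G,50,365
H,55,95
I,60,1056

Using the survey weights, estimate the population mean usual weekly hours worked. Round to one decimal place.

41.1

Weighted sum = 281012
Sum of weights = 1024 + 948 + 653 + 1082 + 314 + 1307 + 365 + 95 + 1056 = 6844
Weighted mean = 281012 / 6844 = 41.059614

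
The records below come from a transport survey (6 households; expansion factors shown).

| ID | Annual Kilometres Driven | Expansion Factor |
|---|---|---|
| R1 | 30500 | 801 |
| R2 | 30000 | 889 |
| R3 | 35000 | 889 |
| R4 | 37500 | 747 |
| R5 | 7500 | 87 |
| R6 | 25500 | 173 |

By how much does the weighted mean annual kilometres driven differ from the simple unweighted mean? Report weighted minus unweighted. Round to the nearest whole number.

Unweighted sum = 30500 + 30000 + 35000 + 37500 + 7500 + 25500 = 166000
Unweighted mean = 166000 / 6 = 27666.667
Weighted sum = 30500×801 + 30000×889 + 35000×889 + 37500×747 + 7500×87 + 25500×173
  = 24430500 + 26670000 + 31115000 + 28012500 + 652500 + 4411500 = 115292000
Sum of weights = 801 + 889 + 889 + 747 + 87 + 173 = 3586
Weighted mean = 115292000 / 3586 = 32150.586
Difference (weighted minus unweighted) = 4483.9189

4484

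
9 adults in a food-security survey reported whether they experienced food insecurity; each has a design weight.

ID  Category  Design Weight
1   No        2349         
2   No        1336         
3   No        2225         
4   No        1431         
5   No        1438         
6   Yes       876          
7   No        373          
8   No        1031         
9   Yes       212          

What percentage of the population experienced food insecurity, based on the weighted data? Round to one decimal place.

9.7

Sum of weights for 'Yes' = 876 + 212 = 1088
Total weight = 2349 + 1336 + 2225 + 1431 + 1438 + 876 + 373 + 1031 + 212 = 11271
Weighted proportion = 1088 / 11271 = 0.09653092 → 9.653092%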